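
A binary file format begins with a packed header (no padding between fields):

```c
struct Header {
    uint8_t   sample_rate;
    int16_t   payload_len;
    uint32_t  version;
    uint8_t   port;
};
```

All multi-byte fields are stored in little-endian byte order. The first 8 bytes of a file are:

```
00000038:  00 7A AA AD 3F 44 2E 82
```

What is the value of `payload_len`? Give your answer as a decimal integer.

-21894

`payload_len` follows `sample_rate` (1 byte), so it starts at byte offset 1 and occupies 2 bytes.
Bytes at offsets 1..2: 7A AA.
Little-endian stores the least-significant byte at the lowest address.
Reassemble most-significant byte first: AA 7A → 0xAA7A.
Top bit is set, so as a signed 16-bit value this is 0xAA7A − 2^16 = -21894.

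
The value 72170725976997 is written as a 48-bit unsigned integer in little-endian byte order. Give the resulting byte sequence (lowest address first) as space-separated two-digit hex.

A5 2B 7C 8E A3 41

72170725976997 in hexadecimal, padded to 48 bits, is 0x41A38E7C2BA5.
Split into bytes (most-significant first): 41 A3 8E 7C 2B A5.
Little-endian: lowest address holds the least-significant byte.
So at ascending addresses the bytes are A5 2B 7C 8E A3 41.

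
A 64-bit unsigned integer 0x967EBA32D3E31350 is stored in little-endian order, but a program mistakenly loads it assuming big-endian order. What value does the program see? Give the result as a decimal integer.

Stored little-endian, the bytes at ascending addresses are 50 13 E3 D3 32 BA 7E 96.
Read back as big-endian, the last byte is least significant, giving 0x5013E3D332BA7E96.
0x5013E3D332BA7E96 = 5770206043820424854.

5770206043820424854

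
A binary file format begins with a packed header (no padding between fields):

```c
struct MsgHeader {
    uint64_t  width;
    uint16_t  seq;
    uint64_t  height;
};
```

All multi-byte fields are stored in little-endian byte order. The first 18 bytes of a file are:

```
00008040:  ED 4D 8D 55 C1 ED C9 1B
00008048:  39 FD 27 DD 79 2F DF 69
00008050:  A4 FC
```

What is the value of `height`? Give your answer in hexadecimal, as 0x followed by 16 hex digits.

`height` follows `width` (8 B), `seq` (2 B), so it starts at offset 8 + 2 = 10 and occupies 8 bytes.
Bytes at offsets 10..17: 27 DD 79 2F DF 69 A4 FC.
Little-endian stores the least-significant byte at the lowest address.
Reassemble most-significant byte first: FC A4 69 DF 2F 79 DD 27 → 0xFCA469DF2F79DD27.

0xFCA469DF2F79DD27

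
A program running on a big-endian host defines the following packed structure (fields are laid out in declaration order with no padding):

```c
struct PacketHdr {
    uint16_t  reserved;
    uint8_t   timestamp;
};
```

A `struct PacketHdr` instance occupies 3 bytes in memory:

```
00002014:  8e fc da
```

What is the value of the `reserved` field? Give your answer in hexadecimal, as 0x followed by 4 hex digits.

`reserved` is the first field, at byte offset 0, occupying 2 bytes.
Bytes at offsets 0..1: 8E FC.
Big-endian stores the most-significant byte at the lowest address.
The bytes are already most-significant first: 0x8EFC.

0x8EFC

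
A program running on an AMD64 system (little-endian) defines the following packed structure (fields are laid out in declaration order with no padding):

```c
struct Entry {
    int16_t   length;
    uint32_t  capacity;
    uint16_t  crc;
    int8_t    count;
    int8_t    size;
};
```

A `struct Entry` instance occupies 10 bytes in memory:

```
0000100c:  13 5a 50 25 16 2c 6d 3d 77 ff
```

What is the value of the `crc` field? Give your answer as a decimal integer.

15725

`crc` follows `length` (2 B), `capacity` (4 B), so it starts at offset 2 + 4 = 6 and occupies 2 bytes.
Bytes at offsets 6..7: 6D 3D.
In little-endian order the low byte comes first in memory.
Reassemble most-significant byte first: 3D 6D → 0x3D6D.
0x3D6D = 15725.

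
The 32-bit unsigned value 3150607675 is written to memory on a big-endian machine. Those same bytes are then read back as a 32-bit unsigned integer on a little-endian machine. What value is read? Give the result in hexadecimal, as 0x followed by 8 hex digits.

0x3B75CABB

3150607675 in 32-bit hexadecimal is 0xBBCA753B.
Stored big-endian, the bytes at ascending addresses are BB CA 75 3B.
Read back as little-endian, the first byte is least significant, giving 0x3B75CABB.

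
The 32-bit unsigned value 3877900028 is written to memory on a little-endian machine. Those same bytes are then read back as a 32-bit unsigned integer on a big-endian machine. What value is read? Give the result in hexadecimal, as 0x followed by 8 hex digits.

3877900028 in 32-bit hexadecimal is 0xE7240EFC.
Stored little-endian, the bytes at ascending addresses are FC 0E 24 E7.
Read back as big-endian, the last byte is least significant, giving 0xFC0E24E7.

0xFC0E24E7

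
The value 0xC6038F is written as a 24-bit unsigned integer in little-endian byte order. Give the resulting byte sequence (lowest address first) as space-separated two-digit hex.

8F 03 C6

Split into bytes (most-significant first): C6 03 8F.
Little-endian stores the least-significant byte at the lowest address.
So at ascending addresses the bytes are 8F 03 C6.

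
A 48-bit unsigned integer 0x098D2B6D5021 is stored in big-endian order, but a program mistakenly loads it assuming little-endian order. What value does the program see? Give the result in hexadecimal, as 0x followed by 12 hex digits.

0x21506D2B8D09

Stored big-endian, the bytes at ascending addresses are 09 8D 2B 6D 50 21.
Read back as little-endian, the first byte is least significant, giving 0x21506D2B8D09.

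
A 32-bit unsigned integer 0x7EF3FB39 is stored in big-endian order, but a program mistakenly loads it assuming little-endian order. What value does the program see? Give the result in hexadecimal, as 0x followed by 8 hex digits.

0x39FBF37E

Stored big-endian, the bytes at ascending addresses are 7E F3 FB 39.
Read back as little-endian, the first byte is least significant, giving 0x39FBF37E.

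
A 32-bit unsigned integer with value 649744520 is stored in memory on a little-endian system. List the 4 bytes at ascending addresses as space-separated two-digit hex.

88 50 BA 26

649744520 in hexadecimal, padded to 32 bits, is 0x26BA5088.
Split into bytes (most-significant first): 26 BA 50 88.
Little-endian stores the least-significant byte at the lowest address.
So at ascending addresses the bytes are 88 50 BA 26.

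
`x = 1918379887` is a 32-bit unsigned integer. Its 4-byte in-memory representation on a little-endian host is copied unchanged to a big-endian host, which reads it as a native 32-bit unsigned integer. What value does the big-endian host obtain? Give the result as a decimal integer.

1864849522

1918379887 in 32-bit hexadecimal is 0x7258276F.
Stored little-endian, the bytes at ascending addresses are 6F 27 58 72.
Read back as big-endian, the last byte is least significant, giving 0x6F275872.
0x6F275872 = 1864849522.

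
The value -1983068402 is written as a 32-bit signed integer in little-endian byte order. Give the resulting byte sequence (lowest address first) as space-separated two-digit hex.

0E C7 CC 89

Two's complement of -1983068402 in 32 bits: 1983068402 = 0x763338F2; invert → 0x89CCC70D; add 1 → 0x89CCC70E.
Split into bytes (most-significant first): 89 CC C7 0E.
In little-endian order the low byte comes first in memory.
So at ascending addresses the bytes are 0E C7 CC 89.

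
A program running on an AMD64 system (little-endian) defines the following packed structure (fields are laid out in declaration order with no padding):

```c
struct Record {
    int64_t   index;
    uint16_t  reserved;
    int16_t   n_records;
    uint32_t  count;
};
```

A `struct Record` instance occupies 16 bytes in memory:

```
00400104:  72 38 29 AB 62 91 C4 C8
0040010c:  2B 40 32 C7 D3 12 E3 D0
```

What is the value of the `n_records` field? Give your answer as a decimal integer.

`n_records` follows `index` (8 B), `reserved` (2 B), so it starts at offset 8 + 2 = 10 and occupies 2 bytes.
Bytes at offsets 10..11: 32 C7.
In little-endian order the low byte comes first in memory.
Reassemble most-significant byte first: C7 32 → 0xC732.
Top bit is set, so as a signed 16-bit value this is 0xC732 − 2^16 = -14542.

-14542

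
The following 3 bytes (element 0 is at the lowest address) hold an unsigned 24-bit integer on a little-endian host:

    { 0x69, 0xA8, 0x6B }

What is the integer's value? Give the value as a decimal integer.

In little-endian order the low byte comes first in memory.
Reassemble most-significant byte first: 6B A8 69 → 0x6BA869.
0x6BA869 = 7055465.

7055465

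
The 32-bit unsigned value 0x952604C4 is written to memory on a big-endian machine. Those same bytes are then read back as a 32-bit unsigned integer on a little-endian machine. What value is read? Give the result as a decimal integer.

3288606357

Stored big-endian, the bytes at ascending addresses are 95 26 04 C4.
Read back as little-endian, the first byte is least significant, giving 0xC4042695.
0xC4042695 = 3288606357.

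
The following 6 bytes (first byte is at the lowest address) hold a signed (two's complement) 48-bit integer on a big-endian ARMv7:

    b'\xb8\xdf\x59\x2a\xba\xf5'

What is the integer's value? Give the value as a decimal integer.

Big-endian: lowest address holds the most-significant byte.
The bytes are already most-significant first: 0xB8DF592ABAF5.
Top bit is set, so as a signed 48-bit value this is 0xB8DF592ABAF5 − 2^48 = -78205563520267.

-78205563520267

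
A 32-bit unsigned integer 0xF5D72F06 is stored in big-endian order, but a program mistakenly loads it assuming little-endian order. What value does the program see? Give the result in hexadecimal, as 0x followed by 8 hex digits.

0x062FD7F5

Stored big-endian, the bytes at ascending addresses are F5 D7 2F 06.
Read back as little-endian, the first byte is least significant, giving 0x062FD7F5.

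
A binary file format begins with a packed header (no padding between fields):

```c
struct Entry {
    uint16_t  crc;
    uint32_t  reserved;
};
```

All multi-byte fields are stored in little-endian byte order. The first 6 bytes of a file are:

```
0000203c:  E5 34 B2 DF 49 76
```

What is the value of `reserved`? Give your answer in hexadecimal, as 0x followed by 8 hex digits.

`reserved` follows `crc` (2 bytes), so it starts at byte offset 2 and occupies 4 bytes.
Bytes at offsets 2..5: B2 DF 49 76.
Little-endian stores the least-significant byte at the lowest address.
Reassemble most-significant byte first: 76 49 DF B2 → 0x7649DFB2.

0x7649DFB2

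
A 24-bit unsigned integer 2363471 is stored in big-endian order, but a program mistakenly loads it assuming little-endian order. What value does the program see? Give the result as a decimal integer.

5181476

2363471 in 24-bit hexadecimal is 0x24104F.
Stored big-endian, the bytes at ascending addresses are 24 10 4F.
Read back as little-endian, the first byte is least significant, giving 0x4F1024.
0x4F1024 = 5181476.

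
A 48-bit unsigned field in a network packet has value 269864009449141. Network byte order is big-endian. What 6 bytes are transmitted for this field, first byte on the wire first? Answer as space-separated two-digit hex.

269864009449141 in hexadecimal, padded to 48 bits, is 0xF5709C6BBEB5.
Split into bytes (most-significant first): F5 70 9C 6B BE B5.
In big-endian order the high byte comes first in memory.
So the memory order matches the most-significant-first order: F5 70 9C 6B BE B5.

F5 70 9C 6B BE B5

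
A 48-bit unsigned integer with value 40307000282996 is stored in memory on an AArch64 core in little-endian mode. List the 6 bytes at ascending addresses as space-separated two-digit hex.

40307000282996 in hexadecimal, padded to 48 bits, is 0x24A8B46F0F74.
Split into bytes (most-significant first): 24 A8 B4 6F 0F 74.
Little-endian: lowest address holds the least-significant byte.
So at ascending addresses the bytes are 74 0F 6F B4 A8 24.

74 0F 6F B4 A8 24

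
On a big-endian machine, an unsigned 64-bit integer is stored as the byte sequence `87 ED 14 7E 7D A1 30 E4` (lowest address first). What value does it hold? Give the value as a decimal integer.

In big-endian order the high byte comes first in memory.
The bytes are already most-significant first: 0x87ED147E7DA130E4.
0x87ED147E7DA130E4 = 9794507298106847460.

9794507298106847460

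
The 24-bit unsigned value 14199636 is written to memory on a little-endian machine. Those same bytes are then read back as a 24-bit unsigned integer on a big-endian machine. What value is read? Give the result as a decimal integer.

14199636 in 24-bit hexadecimal is 0xD8AB54.
Stored little-endian, the bytes at ascending addresses are 54 AB D8.
Read back as big-endian, the last byte is least significant, giving 0x54ABD8.
0x54ABD8 = 5549016.

5549016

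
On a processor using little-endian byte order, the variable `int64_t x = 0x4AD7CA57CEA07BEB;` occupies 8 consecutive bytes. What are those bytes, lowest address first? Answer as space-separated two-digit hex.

Split into bytes (most-significant first): 4A D7 CA 57 CE A0 7B EB.
In little-endian order the low byte comes first in memory.
So at ascending addresses the bytes are EB 7B A0 CE 57 CA D7 4A.

EB 7B A0 CE 57 CA D7 4A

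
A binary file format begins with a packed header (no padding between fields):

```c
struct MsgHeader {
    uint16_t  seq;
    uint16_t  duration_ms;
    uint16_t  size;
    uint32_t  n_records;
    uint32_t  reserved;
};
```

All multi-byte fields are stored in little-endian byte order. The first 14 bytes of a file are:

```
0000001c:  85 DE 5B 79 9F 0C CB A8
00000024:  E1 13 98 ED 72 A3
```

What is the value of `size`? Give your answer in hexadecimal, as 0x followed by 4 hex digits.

0x0C9F

`size` follows `seq` (2 B), `duration_ms` (2 B), so it starts at offset 2 + 2 = 4 and occupies 2 bytes.
Bytes at offsets 4..5: 9F 0C.
Little-endian stores the least-significant byte at the lowest address.
Reassemble most-significant byte first: 0C 9F → 0x0C9F.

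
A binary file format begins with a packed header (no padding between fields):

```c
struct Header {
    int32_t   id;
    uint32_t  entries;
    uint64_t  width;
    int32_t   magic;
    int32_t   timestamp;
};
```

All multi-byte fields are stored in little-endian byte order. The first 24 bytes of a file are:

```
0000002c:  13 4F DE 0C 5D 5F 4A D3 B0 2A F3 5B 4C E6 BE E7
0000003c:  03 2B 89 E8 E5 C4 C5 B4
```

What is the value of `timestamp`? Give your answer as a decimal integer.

`timestamp` follows `id` (4 B), `entries` (4 B), `width` (8 B), `magic` (4 B), so it starts at offset 4 + 4 + 8 + 4 = 20 and occupies 4 bytes.
Bytes at offsets 20..23: E5 C4 C5 B4.
Little-endian: lowest address holds the least-significant byte.
Reassemble most-significant byte first: B4 C5 C4 E5 → 0xB4C5C4E5.
Top bit is set, so as a signed 32-bit value this is 0xB4C5C4E5 − 2^32 = -1262107419.

-1262107419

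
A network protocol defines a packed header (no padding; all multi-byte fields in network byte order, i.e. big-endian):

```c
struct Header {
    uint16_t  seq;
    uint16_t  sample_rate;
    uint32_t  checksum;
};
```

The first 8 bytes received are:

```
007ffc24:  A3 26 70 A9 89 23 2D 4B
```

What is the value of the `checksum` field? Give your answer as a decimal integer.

2300783947

`checksum` follows `seq` (2 B), `sample_rate` (2 B), so it starts at offset 2 + 2 = 4 and occupies 4 bytes.
Bytes at offsets 4..7: 89 23 2D 4B.
Big-endian: lowest address holds the most-significant byte.
The bytes are already most-significant first: 0x89232D4B.
0x89232D4B = 2300783947.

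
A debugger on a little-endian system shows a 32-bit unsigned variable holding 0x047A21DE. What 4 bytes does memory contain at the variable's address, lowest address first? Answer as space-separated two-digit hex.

Split into bytes (most-significant first): 04 7A 21 DE.
Little-endian: lowest address holds the least-significant byte.
So at ascending addresses the bytes are DE 21 7A 04.

DE 21 7A 04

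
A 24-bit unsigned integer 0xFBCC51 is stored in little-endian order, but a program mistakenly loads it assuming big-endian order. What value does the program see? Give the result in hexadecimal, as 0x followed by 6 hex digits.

Stored little-endian, the bytes at ascending addresses are 51 CC FB.
Read back as big-endian, the last byte is least significant, giving 0x51CCFB.

0x51CCFB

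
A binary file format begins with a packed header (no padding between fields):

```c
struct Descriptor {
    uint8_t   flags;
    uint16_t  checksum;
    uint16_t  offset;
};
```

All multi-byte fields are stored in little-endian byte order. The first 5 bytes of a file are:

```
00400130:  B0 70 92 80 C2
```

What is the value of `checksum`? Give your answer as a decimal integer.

37488

`checksum` follows `flags` (1 byte), so it starts at byte offset 1 and occupies 2 bytes.
Bytes at offsets 1..2: 70 92.
In little-endian order the low byte comes first in memory.
Reassemble most-significant byte first: 92 70 → 0x9270.
0x9270 = 37488.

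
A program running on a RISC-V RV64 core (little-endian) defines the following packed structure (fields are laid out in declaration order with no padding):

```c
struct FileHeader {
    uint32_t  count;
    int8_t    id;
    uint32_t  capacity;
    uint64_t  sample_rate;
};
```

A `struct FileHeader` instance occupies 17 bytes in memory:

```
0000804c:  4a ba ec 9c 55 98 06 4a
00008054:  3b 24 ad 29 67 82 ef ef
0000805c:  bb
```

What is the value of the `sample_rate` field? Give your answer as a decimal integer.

13542305947881942308

`sample_rate` follows `count` (4 B), `id` (1 B), `capacity` (4 B), so it starts at offset 4 + 1 + 4 = 9 and occupies 8 bytes.
Bytes at offsets 9..16: 24 AD 29 67 82 EF EF BB.
Little-endian: lowest address holds the least-significant byte.
Reassemble most-significant byte first: BB EF EF 82 67 29 AD 24 → 0xBBEFEF826729AD24.
0xBBEFEF826729AD24 = 13542305947881942308.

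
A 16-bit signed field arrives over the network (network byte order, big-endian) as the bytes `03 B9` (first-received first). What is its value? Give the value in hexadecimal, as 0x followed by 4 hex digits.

Big-endian stores the most-significant byte at the lowest address.
The bytes are already most-significant first: 0x03B9.

0x03B9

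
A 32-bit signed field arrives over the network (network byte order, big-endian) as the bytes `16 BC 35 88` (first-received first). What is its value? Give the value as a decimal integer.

381433224

Big-endian: lowest address holds the most-significant byte.
The bytes are already most-significant first: 0x16BC3588.
0x16BC3588 = 381433224.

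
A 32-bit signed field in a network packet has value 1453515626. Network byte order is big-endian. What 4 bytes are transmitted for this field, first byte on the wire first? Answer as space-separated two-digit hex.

56 A2 E3 6A

1453515626 in hexadecimal, padded to 32 bits, is 0x56A2E36A.
Split into bytes (most-significant first): 56 A2 E3 6A.
Big-endian: lowest address holds the most-significant byte.
So the memory order matches the most-significant-first order: 56 A2 E3 6A.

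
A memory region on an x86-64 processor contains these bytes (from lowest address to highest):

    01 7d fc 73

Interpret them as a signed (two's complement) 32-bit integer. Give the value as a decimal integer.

1945926913

Little-endian stores the least-significant byte at the lowest address.
Reassemble most-significant byte first: 73 FC 7D 01 → 0x73FC7D01.
0x73FC7D01 = 1945926913.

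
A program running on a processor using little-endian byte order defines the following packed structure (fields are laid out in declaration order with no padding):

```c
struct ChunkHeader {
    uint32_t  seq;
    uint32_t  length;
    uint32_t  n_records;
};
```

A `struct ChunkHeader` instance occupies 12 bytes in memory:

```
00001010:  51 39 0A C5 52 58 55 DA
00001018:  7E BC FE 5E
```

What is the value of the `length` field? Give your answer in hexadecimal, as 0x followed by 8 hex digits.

0xDA555852

`length` follows `seq` (4 bytes), so it starts at byte offset 4 and occupies 4 bytes.
Bytes at offsets 4..7: 52 58 55 DA.
In little-endian order the low byte comes first in memory.
Reassemble most-significant byte first: DA 55 58 52 → 0xDA555852.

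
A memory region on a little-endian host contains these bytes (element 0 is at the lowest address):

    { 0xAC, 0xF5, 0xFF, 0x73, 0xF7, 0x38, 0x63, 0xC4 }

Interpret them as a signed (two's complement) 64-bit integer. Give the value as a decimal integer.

-4295526984127089236

Little-endian stores the least-significant byte at the lowest address.
Reassemble most-significant byte first: C4 63 38 F7 73 FF F5 AC → 0xC46338F773FFF5AC.
Top bit is set, so as a signed 64-bit value this is 0xC46338F773FFF5AC − 2^64 = -4295526984127089236.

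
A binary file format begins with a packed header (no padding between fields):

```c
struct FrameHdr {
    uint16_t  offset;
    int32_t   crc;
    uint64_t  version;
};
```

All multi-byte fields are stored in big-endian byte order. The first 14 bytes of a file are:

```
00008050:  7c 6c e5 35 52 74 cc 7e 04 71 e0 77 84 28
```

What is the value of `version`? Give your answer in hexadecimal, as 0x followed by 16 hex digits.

0xCC7E0471E0778428

`version` follows `offset` (2 B), `crc` (4 B), so it starts at offset 2 + 4 = 6 and occupies 8 bytes.
Bytes at offsets 6..13: CC 7E 04 71 E0 77 84 28.
Big-endian: lowest address holds the most-significant byte.
The bytes are already most-significant first: 0xCC7E0471E0778428.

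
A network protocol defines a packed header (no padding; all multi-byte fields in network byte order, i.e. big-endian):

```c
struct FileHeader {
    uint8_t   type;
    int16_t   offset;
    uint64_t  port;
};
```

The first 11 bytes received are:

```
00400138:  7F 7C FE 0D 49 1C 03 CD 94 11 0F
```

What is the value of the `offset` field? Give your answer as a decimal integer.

31998

`offset` follows `type` (1 byte), so it starts at byte offset 1 and occupies 2 bytes.
Bytes at offsets 1..2: 7C FE.
In big-endian order the high byte comes first in memory.
The bytes are already most-significant first: 0x7CFE.
0x7CFE = 31998.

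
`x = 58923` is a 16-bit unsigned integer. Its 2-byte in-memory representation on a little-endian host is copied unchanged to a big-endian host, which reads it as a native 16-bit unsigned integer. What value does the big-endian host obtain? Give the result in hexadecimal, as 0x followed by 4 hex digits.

0x2BE6

58923 in 16-bit hexadecimal is 0xE62B.
Stored little-endian, the bytes at ascending addresses are 2B E6.
Read back as big-endian, the last byte is least significant, giving 0x2BE6.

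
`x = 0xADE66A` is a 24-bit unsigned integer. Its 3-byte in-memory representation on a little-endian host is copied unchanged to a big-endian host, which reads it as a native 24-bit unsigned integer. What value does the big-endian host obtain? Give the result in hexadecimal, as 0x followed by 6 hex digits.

0x6AE6AD

Stored little-endian, the bytes at ascending addresses are 6A E6 AD.
Read back as big-endian, the last byte is least significant, giving 0x6AE6AD.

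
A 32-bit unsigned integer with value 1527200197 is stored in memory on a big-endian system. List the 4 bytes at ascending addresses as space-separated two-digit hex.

5B 07 39 C5

1527200197 in hexadecimal, padded to 32 bits, is 0x5B0739C5.
Split into bytes (most-significant first): 5B 07 39 C5.
In big-endian order the high byte comes first in memory.
So the memory order matches the most-significant-first order: 5B 07 39 C5.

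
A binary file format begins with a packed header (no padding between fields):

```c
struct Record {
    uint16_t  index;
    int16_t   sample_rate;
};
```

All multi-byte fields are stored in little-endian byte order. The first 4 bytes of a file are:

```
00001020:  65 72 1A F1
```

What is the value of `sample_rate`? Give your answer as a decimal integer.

`sample_rate` follows `index` (2 bytes), so it starts at byte offset 2 and occupies 2 bytes.
Bytes at offsets 2..3: 1A F1.
In little-endian order the low byte comes first in memory.
Reassemble most-significant byte first: F1 1A → 0xF11A.
Top bit is set, so as a signed 16-bit value this is 0xF11A − 2^16 = -3814.

-3814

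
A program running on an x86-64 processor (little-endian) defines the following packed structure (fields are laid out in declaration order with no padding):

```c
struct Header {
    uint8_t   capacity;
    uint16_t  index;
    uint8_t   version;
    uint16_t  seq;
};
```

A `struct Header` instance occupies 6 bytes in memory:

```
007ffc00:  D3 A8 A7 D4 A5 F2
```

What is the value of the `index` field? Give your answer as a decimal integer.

`index` follows `capacity` (1 byte), so it starts at byte offset 1 and occupies 2 bytes.
Bytes at offsets 1..2: A8 A7.
Little-endian stores the least-significant byte at the lowest address.
Reassemble most-significant byte first: A7 A8 → 0xA7A8.
0xA7A8 = 42920.

42920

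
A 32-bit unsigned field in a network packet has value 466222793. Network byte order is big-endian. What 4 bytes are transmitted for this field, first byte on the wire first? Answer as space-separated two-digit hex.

1B C9 FE C9

466222793 in hexadecimal, padded to 32 bits, is 0x1BC9FEC9.
Split into bytes (most-significant first): 1B C9 FE C9.
Big-endian: lowest address holds the most-significant byte.
So the memory order matches the most-significant-first order: 1B C9 FE C9.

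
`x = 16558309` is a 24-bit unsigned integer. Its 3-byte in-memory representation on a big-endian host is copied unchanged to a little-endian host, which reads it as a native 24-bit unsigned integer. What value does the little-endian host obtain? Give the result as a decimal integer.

15051004

16558309 in 24-bit hexadecimal is 0xFCA8E5.
Stored big-endian, the bytes at ascending addresses are FC A8 E5.
Read back as little-endian, the first byte is least significant, giving 0xE5A8FC.
0xE5A8FC = 15051004.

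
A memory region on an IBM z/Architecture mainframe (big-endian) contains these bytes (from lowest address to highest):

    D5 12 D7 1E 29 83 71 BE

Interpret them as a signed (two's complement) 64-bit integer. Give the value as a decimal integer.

-3093173469504638530

Big-endian: lowest address holds the most-significant byte.
The bytes are already most-significant first: 0xD512D71E298371BE.
Top bit is set, so as a signed 64-bit value this is 0xD512D71E298371BE − 2^64 = -3093173469504638530.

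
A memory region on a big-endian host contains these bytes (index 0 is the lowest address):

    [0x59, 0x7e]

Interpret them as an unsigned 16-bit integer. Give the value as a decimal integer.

22910

Big-endian stores the most-significant byte at the lowest address.
The bytes are already most-significant first: 0x597E.
0x597E = 22910.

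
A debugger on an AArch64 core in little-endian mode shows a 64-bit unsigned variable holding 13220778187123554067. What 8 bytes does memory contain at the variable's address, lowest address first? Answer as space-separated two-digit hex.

13 77 BB E9 B6 A3 79 B7

13220778187123554067 in hexadecimal, padded to 64 bits, is 0xB779A3B6E9BB7713.
Split into bytes (most-significant first): B7 79 A3 B6 E9 BB 77 13.
Little-endian stores the least-significant byte at the lowest address.
So at ascending addresses the bytes are 13 77 BB E9 B6 A3 79 B7.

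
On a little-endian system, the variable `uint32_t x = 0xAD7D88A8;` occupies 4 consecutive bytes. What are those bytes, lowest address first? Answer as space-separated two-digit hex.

Split into bytes (most-significant first): AD 7D 88 A8.
Little-endian stores the least-significant byte at the lowest address.
So at ascending addresses the bytes are A8 88 7D AD.

A8 88 7D AD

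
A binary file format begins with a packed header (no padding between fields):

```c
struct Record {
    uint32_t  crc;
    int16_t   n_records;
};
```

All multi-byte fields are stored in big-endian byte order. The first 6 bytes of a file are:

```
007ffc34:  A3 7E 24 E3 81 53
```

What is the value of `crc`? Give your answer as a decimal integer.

2742953187

`crc` is the first field, at byte offset 0, occupying 4 bytes.
Bytes at offsets 0..3: A3 7E 24 E3.
Big-endian: lowest address holds the most-significant byte.
The bytes are already most-significant first: 0xA37E24E3.
0xA37E24E3 = 2742953187.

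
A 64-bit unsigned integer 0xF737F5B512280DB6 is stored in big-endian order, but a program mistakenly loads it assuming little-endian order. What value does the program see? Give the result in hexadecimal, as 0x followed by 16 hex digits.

0xB60D2812B5F537F7

Stored big-endian, the bytes at ascending addresses are F7 37 F5 B5 12 28 0D B6.
Read back as little-endian, the first byte is least significant, giving 0xB60D2812B5F537F7.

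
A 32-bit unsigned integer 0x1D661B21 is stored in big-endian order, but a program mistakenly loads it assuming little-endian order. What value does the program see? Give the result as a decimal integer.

Stored big-endian, the bytes at ascending addresses are 1D 66 1B 21.
Read back as little-endian, the first byte is least significant, giving 0x211B661D.
0x211B661D = 555443741.

555443741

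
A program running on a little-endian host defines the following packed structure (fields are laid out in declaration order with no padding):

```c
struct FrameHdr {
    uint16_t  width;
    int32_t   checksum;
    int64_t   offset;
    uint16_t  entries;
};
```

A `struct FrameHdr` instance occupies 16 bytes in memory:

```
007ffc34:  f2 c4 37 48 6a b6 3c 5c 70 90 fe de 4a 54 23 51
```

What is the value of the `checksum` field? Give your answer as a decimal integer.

`checksum` follows `width` (2 bytes), so it starts at byte offset 2 and occupies 4 bytes.
Bytes at offsets 2..5: 37 48 6A B6.
Little-endian stores the least-significant byte at the lowest address.
Reassemble most-significant byte first: B6 6A 48 37 → 0xB66A4837.
Top bit is set, so as a signed 32-bit value this is 0xB66A4837 − 2^32 = -1234548681.

-1234548681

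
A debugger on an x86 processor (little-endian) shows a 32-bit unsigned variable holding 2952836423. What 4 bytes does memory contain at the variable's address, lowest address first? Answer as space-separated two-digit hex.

2952836423 in hexadecimal, padded to 32 bits, is 0xB000B547.
Split into bytes (most-significant first): B0 00 B5 47.
Little-endian: lowest address holds the least-significant byte.
So at ascending addresses the bytes are 47 B5 00 B0.

47 B5 00 B0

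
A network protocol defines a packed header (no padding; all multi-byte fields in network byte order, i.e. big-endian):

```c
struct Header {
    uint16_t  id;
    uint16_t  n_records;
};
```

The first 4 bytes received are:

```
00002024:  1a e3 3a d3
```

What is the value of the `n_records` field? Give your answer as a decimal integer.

15059

`n_records` follows `id` (2 bytes), so it starts at byte offset 2 and occupies 2 bytes.
Bytes at offsets 2..3: 3A D3.
Big-endian stores the most-significant byte at the lowest address.
The bytes are already most-significant first: 0x3AD3.
0x3AD3 = 15059.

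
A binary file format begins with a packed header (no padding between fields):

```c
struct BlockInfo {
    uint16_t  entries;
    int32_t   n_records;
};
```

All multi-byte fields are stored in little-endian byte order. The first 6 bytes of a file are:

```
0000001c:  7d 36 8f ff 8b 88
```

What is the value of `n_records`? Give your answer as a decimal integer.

-2004090993

`n_records` follows `entries` (2 bytes), so it starts at byte offset 2 and occupies 4 bytes.
Bytes at offsets 2..5: 8F FF 8B 88.
In little-endian order the low byte comes first in memory.
Reassemble most-significant byte first: 88 8B FF 8F → 0x888BFF8F.
Top bit is set, so as a signed 32-bit value this is 0x888BFF8F − 2^32 = -2004090993.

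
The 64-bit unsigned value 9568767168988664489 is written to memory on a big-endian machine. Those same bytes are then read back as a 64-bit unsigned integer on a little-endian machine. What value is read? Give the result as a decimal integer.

9568767168988664489 in 64-bit hexadecimal is 0x84CB170AEDFD52A9.
Stored big-endian, the bytes at ascending addresses are 84 CB 17 0A ED FD 52 A9.
Read back as little-endian, the first byte is least significant, giving 0xA952FDED0A17CB84.
0xA952FDED0A17CB84 = 12201093535018503044.

12201093535018503044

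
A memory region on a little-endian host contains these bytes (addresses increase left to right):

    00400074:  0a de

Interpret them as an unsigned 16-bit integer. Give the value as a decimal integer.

Little-endian stores the least-significant byte at the lowest address.
Reassemble most-significant byte first: DE 0A → 0xDE0A.
0xDE0A = 56842.

56842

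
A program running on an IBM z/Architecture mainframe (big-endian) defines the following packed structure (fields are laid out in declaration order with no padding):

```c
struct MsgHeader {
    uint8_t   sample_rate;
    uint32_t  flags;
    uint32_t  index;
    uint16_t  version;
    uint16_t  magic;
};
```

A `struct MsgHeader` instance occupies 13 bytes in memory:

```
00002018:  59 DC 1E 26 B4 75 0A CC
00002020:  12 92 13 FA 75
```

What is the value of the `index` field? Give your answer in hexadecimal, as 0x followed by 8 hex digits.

0x750ACC12

`index` follows `sample_rate` (1 B), `flags` (4 B), so it starts at offset 1 + 4 = 5 and occupies 4 bytes.
Bytes at offsets 5..8: 75 0A CC 12.
In big-endian order the high byte comes first in memory.
The bytes are already most-significant first: 0x750ACC12.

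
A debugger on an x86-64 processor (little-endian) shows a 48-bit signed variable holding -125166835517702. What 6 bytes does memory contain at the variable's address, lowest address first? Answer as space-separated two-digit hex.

Two's complement of -125166835517702 in 48 bits: 125166835517702 = 0x71D6ACC4C906; invert → 0x8E29533B36F9; add 1 → 0x8E29533B36FA.
Split into bytes (most-significant first): 8E 29 53 3B 36 FA.
Little-endian: lowest address holds the least-significant byte.
So at ascending addresses the bytes are FA 36 3B 53 29 8E.

FA 36 3B 53 29 8E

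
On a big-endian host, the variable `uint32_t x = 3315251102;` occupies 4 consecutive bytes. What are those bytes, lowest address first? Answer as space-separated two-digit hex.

3315251102 in hexadecimal, padded to 32 bits, is 0xC59AB79E.
Split into bytes (most-significant first): C5 9A B7 9E.
In big-endian order the high byte comes first in memory.
So the memory order matches the most-significant-first order: C5 9A B7 9E.

C5 9A B7 9E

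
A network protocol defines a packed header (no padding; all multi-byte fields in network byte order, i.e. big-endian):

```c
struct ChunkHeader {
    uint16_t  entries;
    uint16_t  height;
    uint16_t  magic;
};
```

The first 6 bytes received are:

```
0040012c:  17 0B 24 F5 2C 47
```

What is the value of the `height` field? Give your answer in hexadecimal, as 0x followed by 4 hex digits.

0x24F5

`height` follows `entries` (2 bytes), so it starts at byte offset 2 and occupies 2 bytes.
Bytes at offsets 2..3: 24 F5.
Big-endian stores the most-significant byte at the lowest address.
The bytes are already most-significant first: 0x24F5.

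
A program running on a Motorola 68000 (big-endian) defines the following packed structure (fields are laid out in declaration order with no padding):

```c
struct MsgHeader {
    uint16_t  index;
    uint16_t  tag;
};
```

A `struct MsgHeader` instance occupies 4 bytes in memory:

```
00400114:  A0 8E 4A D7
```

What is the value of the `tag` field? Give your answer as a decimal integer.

`tag` follows `index` (2 bytes), so it starts at byte offset 2 and occupies 2 bytes.
Bytes at offsets 2..3: 4A D7.
Big-endian stores the most-significant byte at the lowest address.
The bytes are already most-significant first: 0x4AD7.
0x4AD7 = 19159.

19159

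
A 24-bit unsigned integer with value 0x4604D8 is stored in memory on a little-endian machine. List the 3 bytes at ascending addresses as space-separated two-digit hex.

D8 04 46

Split into bytes (most-significant first): 46 04 D8.
In little-endian order the low byte comes first in memory.
So at ascending addresses the bytes are D8 04 46.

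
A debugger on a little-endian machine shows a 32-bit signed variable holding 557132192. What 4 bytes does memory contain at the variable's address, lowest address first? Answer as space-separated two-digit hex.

557132192 in hexadecimal, padded to 32 bits, is 0x213529A0.
Split into bytes (most-significant first): 21 35 29 A0.
In little-endian order the low byte comes first in memory.
So at ascending addresses the bytes are A0 29 35 21.

A0 29 35 21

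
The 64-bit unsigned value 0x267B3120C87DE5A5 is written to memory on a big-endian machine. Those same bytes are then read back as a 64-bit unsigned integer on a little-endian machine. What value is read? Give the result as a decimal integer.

11954099084411894566

Stored big-endian, the bytes at ascending addresses are 26 7B 31 20 C8 7D E5 A5.
Read back as little-endian, the first byte is least significant, giving 0xA5E57DC820317B26.
0xA5E57DC820317B26 = 11954099084411894566.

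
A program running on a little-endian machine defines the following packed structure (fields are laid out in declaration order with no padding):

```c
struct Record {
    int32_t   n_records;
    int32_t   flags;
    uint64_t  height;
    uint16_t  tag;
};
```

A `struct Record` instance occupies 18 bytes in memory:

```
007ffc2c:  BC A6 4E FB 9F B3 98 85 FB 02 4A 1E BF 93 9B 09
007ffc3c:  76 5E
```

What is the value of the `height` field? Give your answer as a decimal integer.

692309416787706619

`height` follows `n_records` (4 B), `flags` (4 B), so it starts at offset 4 + 4 = 8 and occupies 8 bytes.
Bytes at offsets 8..15: FB 02 4A 1E BF 93 9B 09.
Little-endian stores the least-significant byte at the lowest address.
Reassemble most-significant byte first: 09 9B 93 BF 1E 4A 02 FB → 0x099B93BF1E4A02FB.
0x099B93BF1E4A02FB = 692309416787706619.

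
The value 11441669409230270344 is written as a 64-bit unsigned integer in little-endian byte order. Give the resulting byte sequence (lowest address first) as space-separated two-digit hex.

11441669409230270344 in hexadecimal, padded to 64 bits, is 0x9EC8F9B5069FAF88.
Split into bytes (most-significant first): 9E C8 F9 B5 06 9F AF 88.
Little-endian stores the least-significant byte at the lowest address.
So at ascending addresses the bytes are 88 AF 9F 06 B5 F9 C8 9E.

88 AF 9F 06 B5 F9 C8 9E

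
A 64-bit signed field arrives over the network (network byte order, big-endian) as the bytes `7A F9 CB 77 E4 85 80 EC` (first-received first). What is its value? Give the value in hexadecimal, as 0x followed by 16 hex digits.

In big-endian order the high byte comes first in memory.
The bytes are already most-significant first: 0x7AF9CB77E48580EC.

0x7AF9CB77E48580EC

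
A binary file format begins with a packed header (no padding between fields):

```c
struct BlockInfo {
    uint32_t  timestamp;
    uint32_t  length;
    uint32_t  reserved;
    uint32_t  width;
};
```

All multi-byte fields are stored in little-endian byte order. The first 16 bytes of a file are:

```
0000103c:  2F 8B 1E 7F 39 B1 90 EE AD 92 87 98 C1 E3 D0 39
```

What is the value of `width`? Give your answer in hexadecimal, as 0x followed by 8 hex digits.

`width` follows `timestamp` (4 B), `length` (4 B), `reserved` (4 B), so it starts at offset 4 + 4 + 4 = 12 and occupies 4 bytes.
Bytes at offsets 12..15: C1 E3 D0 39.
Little-endian stores the least-significant byte at the lowest address.
Reassemble most-significant byte first: 39 D0 E3 C1 → 0x39D0E3C1.

0x39D0E3C1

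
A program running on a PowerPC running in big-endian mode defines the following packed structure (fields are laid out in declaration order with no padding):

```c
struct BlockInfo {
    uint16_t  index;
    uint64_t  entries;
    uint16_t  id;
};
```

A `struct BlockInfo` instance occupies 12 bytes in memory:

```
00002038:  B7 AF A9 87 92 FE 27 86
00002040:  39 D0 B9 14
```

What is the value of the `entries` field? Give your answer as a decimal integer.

12215894134548216272

`entries` follows `index` (2 bytes), so it starts at byte offset 2 and occupies 8 bytes.
Bytes at offsets 2..9: A9 87 92 FE 27 86 39 D0.
In big-endian order the high byte comes first in memory.
The bytes are already most-significant first: 0xA98792FE278639D0.
0xA98792FE278639D0 = 12215894134548216272.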